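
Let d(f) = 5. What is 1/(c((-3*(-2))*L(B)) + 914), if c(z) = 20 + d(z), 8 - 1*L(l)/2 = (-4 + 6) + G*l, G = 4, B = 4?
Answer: 1/939 ≈ 0.0010650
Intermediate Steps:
L(l) = 12 - 8*l (L(l) = 16 - 2*((-4 + 6) + 4*l) = 16 - 2*(2 + 4*l) = 16 + (-4 - 8*l) = 12 - 8*l)
c(z) = 25 (c(z) = 20 + 5 = 25)
1/(c((-3*(-2))*L(B)) + 914) = 1/(25 + 914) = 1/939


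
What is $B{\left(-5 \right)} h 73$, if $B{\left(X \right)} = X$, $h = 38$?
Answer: $-13870$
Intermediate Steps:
$B{\left(-5 \right)} h 73 = \left(-5\right) 38 \cdot 73 = \left(-190\right) 73 = -13870$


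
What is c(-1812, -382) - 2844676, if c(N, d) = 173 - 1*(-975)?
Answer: -2843528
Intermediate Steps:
c(N, d) = 1148 (c(N, d) = 173 + 975 = 1148)
c(-1812, -382) - 2844676 = 1148 - 2844676 = -2843528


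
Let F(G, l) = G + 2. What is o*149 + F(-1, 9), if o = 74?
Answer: 11027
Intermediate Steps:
F(G, l) = 2 + G
o*149 + F(-1, 9) = 74*149 + (2 - 1) = 11026 + 1 = 11027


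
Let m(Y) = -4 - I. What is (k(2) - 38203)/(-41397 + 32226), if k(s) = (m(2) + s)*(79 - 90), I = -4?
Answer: 38225/9171 ≈ 4.1680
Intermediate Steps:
m(Y) = 0 (m(Y) = -4 - 1*(-4) = -4 + 4 = 0)
k(s) = -11*s (k(s) = (0 + s)*(79 - 90) = s*(-11) = -11*s)
(k(2) - 38203)/(-41397 + 32226) = (-11*2 - 38203)/(-41397 + 32226) = (-22 - 38203)/(-9171) = -38225*(-1/9171) = 38225/9171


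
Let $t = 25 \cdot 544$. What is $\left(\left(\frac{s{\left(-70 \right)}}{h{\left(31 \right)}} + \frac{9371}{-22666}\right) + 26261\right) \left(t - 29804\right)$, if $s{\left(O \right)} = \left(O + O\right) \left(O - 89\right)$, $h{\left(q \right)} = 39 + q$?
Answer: $- \frac{4880889828786}{11333} \approx -4.3068 \cdot 10^{8}$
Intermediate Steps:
$s{\left(O \right)} = 2 O \left(-89 + O\right)$
$t = 13600$
$\left(\left(\frac{s{\left(-70 \right)}}{h{\left(31 \right)}} + \frac{9371}{-22666}\right) + 26261\right) \left(t - 29804\right) = \left(\left(\frac{2 \left(-70\right) \left(-89 - 70\right)}{39 + 31} + \frac{9371}{-22666}\right) + 26261\right) \left(13600 - 29804\right) = \left(\left(\frac{2 \left(-70\right) \left(-159\right)}{70} + 9371 \left(- \frac{1}{22666}\right)\right) + 26261\right) \left(-16204\right) = \left(\left(22260 \cdot \frac{1}{70} - \frac{9371}{22666}\right) + 26261\right) \left(-16204\right) = \left(\left(318 - \frac{9371}{22666}\right) + 26261\right) \left(-16204\right) = \left(\frac{7198417}{22666} + 26261\right) \left(-16204\right) = \frac{602430243}{22666} \left(-16204\right) = - \frac{4880889828786}{11333}$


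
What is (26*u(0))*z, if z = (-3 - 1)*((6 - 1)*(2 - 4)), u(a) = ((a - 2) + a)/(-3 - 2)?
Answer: 416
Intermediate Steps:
u(a) = 2/5 - 2*a/5 (u(a) = ((-2 + a) + a)/(-5) = (-2 + 2*a)*(-1/5) = 2/5 - 2*a/5)
z = 40 (z = -20*(-2) = -4*(-10) = 40)
(26*u(0))*z = (26*(2/5 - 2/5*0))*40 = (26*(2/5 + 0))*40 = (26*(2/5))*40 = (52/5)*40 = 416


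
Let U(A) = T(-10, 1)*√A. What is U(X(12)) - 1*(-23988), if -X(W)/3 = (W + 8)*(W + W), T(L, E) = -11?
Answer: 23988 - 132*I*√10 ≈ 23988.0 - 417.42*I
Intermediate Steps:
X(W) = -6*W*(8 + W) (X(W) = -3*(W + 8)*(W + W) = -3*(8 + W)*2*W = -6*W*(8 + W))
U(A) = -11*√A
U(X(12)) - 1*(-23988) = -11*6*I*√2*√(8 + 12) - 1*(-23988) = -11*12*I*√10 + 23988 = -132*I*√10 + 23988 = 23988 - 132*I*√10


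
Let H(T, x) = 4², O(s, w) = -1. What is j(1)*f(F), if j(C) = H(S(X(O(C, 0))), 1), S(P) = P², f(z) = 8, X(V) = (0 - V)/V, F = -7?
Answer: 128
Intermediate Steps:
X(V) = -1 (X(V) = (-V)/V = -1)
H(T, x) = 16
j(C) = 16
j(1)*f(F) = 16*8 = 128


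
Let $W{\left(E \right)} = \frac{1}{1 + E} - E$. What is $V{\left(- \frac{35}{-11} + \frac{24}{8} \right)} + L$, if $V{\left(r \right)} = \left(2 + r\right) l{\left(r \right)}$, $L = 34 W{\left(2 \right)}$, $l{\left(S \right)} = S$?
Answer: $- \frac{2210}{363} \approx -6.0882$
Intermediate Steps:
$L = - \frac{170}{3}$ ($L = 34 \frac{1 - 2 - 2^{2}}{1 + 2} = 34 \frac{1 - 2 - 4}{3} = 34 \cdot \frac{1}{3} \left(-5\right) = 34 \left(- \frac{5}{3}\right) = - \frac{170}{3} \approx -56.667$)
$V{\left(r \right)} = r \left(2 + r\right)$ ($V{\left(r \right)} = \left(2 + r\right) r = r \left(2 + r\right)$)
$V{\left(- \frac{35}{-11} + \frac{24}{8} \right)} + L = \left(- \frac{35}{-11} + \frac{24}{8}\right) \left(2 + \left(- \frac{35}{-11} + \frac{24}{8}\right)\right) - \frac{170}{3} = \left(\left(-35\right) \left(- \frac{1}{11}\right) + 24 \cdot \frac{1}{8}\right) \left(2 + \left(\left(-35\right) \left(- \frac{1}{11}\right) + 24 \cdot \frac{1}{8}\right)\right) - \frac{170}{3} = \left(\frac{35}{11} + 3\right) \left(2 + \left(\frac{35}{11} + 3\right)\right) - \frac{170}{3} = \frac{68 \left(2 + \frac{68}{11}\right)}{11} - \frac{170}{3} = \frac{68}{11} \cdot \frac{90}{11} - \frac{170}{3} = \frac{6120}{121} - \frac{170}{3} = - \frac{2210}{363}$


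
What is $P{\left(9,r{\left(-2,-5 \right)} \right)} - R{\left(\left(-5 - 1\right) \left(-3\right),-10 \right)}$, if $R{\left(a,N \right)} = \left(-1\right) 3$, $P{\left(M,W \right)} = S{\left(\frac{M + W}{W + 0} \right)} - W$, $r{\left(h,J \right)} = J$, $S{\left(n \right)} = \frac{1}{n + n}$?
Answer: $\frac{59}{8} \approx 7.375$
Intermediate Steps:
$S{\left(n \right)} = \frac{1}{2 n}$
$P{\left(M,W \right)} = - W + \frac{W}{2 \left(M + W\right)}$ ($P{\left(M,W \right)} = \frac{1}{2 \frac{M + W}{W + 0}} - W = \frac{1}{2 \frac{M + W}{W}} - W = \frac{W \frac{1}{M + W}}{2} - W = \frac{W}{2 \left(M + W\right)} - W = - W + \frac{W}{2 \left(M + W\right)}$)
$R{\left(a,N \right)} = -3$
$P{\left(9,r{\left(-2,-5 \right)} \right)} - R{\left(\left(-5 - 1\right) \left(-3\right),-10 \right)} = \left(\left(-1\right) \left(-5\right) + \frac{1}{2} \left(-5\right) \frac{1}{9 - 5}\right) - -3 = \left(5 + \frac{1}{2} \left(-5\right) \frac{1}{4}\right) + 3 = \left(5 - \frac{5}{8}\right) + 3 = \frac{35}{8} + 3 = \frac{59}{8}$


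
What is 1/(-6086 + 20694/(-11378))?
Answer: -5689/34633601 ≈ -0.00016426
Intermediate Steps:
1/(-6086 + 20694/(-11378)) = 1/(-6086 + 20694*(-1/11378)) = 1/(-6086 - 10347/5689) = 1/(-34633601/5689) = -5689/34633601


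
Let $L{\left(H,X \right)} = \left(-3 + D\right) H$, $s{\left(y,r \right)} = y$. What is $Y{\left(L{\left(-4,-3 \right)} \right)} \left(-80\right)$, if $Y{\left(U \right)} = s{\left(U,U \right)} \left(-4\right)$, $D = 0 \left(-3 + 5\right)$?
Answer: $3840$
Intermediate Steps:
$D = 0$ ($D = 0 \cdot 2 = 0$)
$L{\left(H,X \right)} = - 3 H$ ($L{\left(H,X \right)} = \left(-3 + 0\right) H = - 3 H$)
$Y{\left(U \right)} = - 4 U$ ($Y{\left(U \right)} = U \left(-4\right) = - 4 U$)
$Y{\left(L{\left(-4,-3 \right)} \right)} \left(-80\right) = - 4 \left(\left(-3\right) \left(-4\right)\right) \left(-80\right) = \left(-4\right) 12 \left(-80\right) = \left(-48\right) \left(-80\right) = 3840$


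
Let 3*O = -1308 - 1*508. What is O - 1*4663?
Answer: -15805/3 ≈ -5268.3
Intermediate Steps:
O = -1816/3 (O = (-1308 - 1*508)/3 = (-1308 - 508)/3 = (⅓)*(-1816) = -1816/3 ≈ -605.33)
O - 1*4663 = -1816/3 - 1*4663 = -1816/3 - 4663 = -15805/3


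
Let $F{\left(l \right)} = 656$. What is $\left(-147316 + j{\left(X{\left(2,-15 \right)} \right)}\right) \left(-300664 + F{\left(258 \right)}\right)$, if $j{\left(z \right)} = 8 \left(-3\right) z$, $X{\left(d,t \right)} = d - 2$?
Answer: $44195978528$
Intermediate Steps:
$X{\left(d,t \right)} = -2 + d$
$j{\left(z \right)} = - 24 z$
$\left(-147316 + j{\left(X{\left(2,-15 \right)} \right)}\right) \left(-300664 + F{\left(258 \right)}\right) = \left(-147316 - 24 \left(-2 + 2\right)\right) \left(-300664 + 656\right) = \left(-147316 - 0\right) \left(-300008\right) = \left(-147316 + 0\right) \left(-300008\right) = \left(-147316\right) \left(-300008\right) = 44195978528$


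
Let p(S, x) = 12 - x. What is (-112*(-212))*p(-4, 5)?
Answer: 166208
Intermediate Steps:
(-112*(-212))*p(-4, 5) = (-112*(-212))*(12 - 1*5) = 23744*(12 - 5) = 23744*7 = 166208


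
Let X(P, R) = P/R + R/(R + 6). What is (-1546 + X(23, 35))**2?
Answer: 4912171860964/2059225 ≈ 2.3854e+6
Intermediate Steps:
X(P, R) = P/R + R/(6 + R)
(-1546 + X(23, 35))**2 = (-1546 + (35**2 + 6*23 + 23*35)/(35*(6 + 35)))**2 = (-1546 + (1/35)*(1225 + 138 + 805)/41)**2 = (-1546 + (1/35)*(1/41)*2168)**2 = (-1546 + 2168/1435)**2 = (-2216342/1435)**2 = 4912171860964/2059225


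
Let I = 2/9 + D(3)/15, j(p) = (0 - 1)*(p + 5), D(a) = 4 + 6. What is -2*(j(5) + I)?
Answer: 164/9 ≈ 18.222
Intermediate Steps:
D(a) = 10
j(p) = -5 - p (j(p) = -(5 + p) = -5 - p)
I = 8/9 (I = 2/9 + 10/15 = 2*(⅑) + 10*(1/15) = 2/9 + ⅔ = 8/9 ≈ 0.88889)
-2*(j(5) + I) = -2*((-5 - 1*5) + 8/9) = -2*((-5 - 5) + 8/9) = -2*(-10 + 8/9) = -2*(-82/9) = 164/9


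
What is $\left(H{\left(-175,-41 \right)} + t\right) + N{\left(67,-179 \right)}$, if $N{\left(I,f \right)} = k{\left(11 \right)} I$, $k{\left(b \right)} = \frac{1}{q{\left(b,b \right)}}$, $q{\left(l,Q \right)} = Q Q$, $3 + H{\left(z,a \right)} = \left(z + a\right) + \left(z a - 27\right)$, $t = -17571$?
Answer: $- \frac{1287615}{121} \approx -10641.0$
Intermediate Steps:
$H{\left(z,a \right)} = -30 + a + z + a z$ ($H{\left(z,a \right)} = -3 + \left(\left(z + a\right) + \left(z a - 27\right)\right) = -3 + \left(\left(a + z\right) + \left(a z - 27\right)\right) = -3 + \left(\left(a + z\right) + \left(-27 + a z\right)\right) = -3 + \left(-27 + a + z + a z\right) = -30 + a + z + a z$)
$q{\left(l,Q \right)} = Q^{2}$
$k{\left(b \right)} = \frac{1}{b^{2}}$
$N{\left(I,f \right)} = \frac{I}{121}$
$\left(H{\left(-175,-41 \right)} + t\right) + N{\left(67,-179 \right)} = \left(\left(-30 - 41 - 175 - -7175\right) - 17571\right) + \frac{1}{121} \cdot 67 = \left(\left(-30 - 41 - 175 + 7175\right) - 17571\right) + \frac{67}{121} = \left(6929 - 17571\right) + \frac{67}{121} = -10642 + \frac{67}{121} = - \frac{1287615}{121}$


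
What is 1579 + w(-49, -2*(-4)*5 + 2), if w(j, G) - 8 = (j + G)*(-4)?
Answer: 1615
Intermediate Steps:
w(j, G) = 8 - 4*G - 4*j (w(j, G) = 8 + (j + G)*(-4) = 8 + (G + j)*(-4) = 8 + (-4*G - 4*j) = 8 - 4*G - 4*j)
1579 + w(-49, -2*(-4)*5 + 2) = 1579 + (8 - 4*(-2*(-4)*5 + 2) - 4*(-49)) = 1579 + (8 - 4*(8*5 + 2) + 196) = 1579 + (8 - 4*(40 + 2) + 196) = 1579 + (8 - 4*42 + 196) = 1579 + (8 - 168 + 196) = 1579 + 36 = 1615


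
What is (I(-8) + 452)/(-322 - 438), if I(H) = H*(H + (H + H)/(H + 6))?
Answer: -113/190 ≈ -0.59474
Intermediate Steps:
I(H) = H*(H + 2*H/(6 + H)) (I(H) = H*(H + (2*H)/(6 + H)) = H*(H + 2*H/(6 + H)))
(I(-8) + 452)/(-322 - 438) = ((-8)**2*(8 - 8)/(6 - 8) + 452)/(-322 - 438) = (64*0/(-2) + 452)/(-760) = (64*(-1/2)*0 + 452)*(-1/760) = (0 + 452)*(-1/760) = 452*(-1/760) = -113/190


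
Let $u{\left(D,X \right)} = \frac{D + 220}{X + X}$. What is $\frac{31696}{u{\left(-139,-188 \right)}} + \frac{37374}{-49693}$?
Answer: $- \frac{592229094622}{4025133} \approx -1.4713 \cdot 10^{5}$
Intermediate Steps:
$u{\left(D,X \right)} = \frac{220 + D}{2 X}$
$\frac{31696}{u{\left(-139,-188 \right)}} + \frac{37374}{-49693} = \frac{31696}{\frac{1}{2} \frac{1}{-188} \left(220 - 139\right)} + \frac{37374}{-49693} = \frac{31696}{\frac{1}{2} \left(- \frac{1}{188}\right) 81} + 37374 \left(- \frac{1}{49693}\right) = \frac{31696}{- \frac{81}{376}} - \frac{37374}{49693} = 31696 \left(- \frac{376}{81}\right) - \frac{37374}{49693} = - \frac{11917696}{81} - \frac{37374}{49693} = - \frac{592229094622}{4025133}$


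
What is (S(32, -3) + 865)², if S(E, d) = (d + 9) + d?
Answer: 753424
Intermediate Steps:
S(E, d) = 9 + 2*d (S(E, d) = (9 + d) + d = 9 + 2*d)
(S(32, -3) + 865)² = ((9 + 2*(-3)) + 865)² = ((9 - 6) + 865)² = (3 + 865)² = 868² = 753424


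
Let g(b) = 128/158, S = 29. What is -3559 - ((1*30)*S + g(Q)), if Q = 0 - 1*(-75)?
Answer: -349955/79 ≈ -4429.8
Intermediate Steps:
Q = 75 (Q = 0 + 75 = 75)
g(b) = 64/79 (g(b) = 128*(1/158) = 64/79)
-3559 - ((1*30)*S + g(Q)) = -3559 - ((1*30)*29 + 64/79) = -3559 - (30*29 + 64/79) = -3559 - (870 + 64/79) = -3559 - 1*68794/79 = -3559 - 68794/79 = -349955/79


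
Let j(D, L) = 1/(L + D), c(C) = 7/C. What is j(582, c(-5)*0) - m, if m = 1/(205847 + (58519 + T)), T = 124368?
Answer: 10782/6284533 ≈ 0.0017156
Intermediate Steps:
j(D, L) = 1/(D + L)
m = 1/388734 (m = 1/(205847 + (58519 + 124368)) = 1/(205847 + 182887) = 1/388734 ≈ 2.5725e-6)
j(582, c(-5)*0) - m = 1/(582 + (7/(-5))*0) - 1*1/388734 = 1/(582 + (7*(-1/5))*0) - 1/388734 = 1/(582 - 7/5*0) - 1/388734 = 1/(582 + 0) - 1/388734 = 1/582 - 1/388734 = 10782/6284533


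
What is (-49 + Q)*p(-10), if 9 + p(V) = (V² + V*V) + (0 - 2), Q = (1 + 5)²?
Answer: -2457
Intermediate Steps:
Q = 36 (Q = 6² = 36)
p(V) = -11 + 2*V² (p(V) = -9 + ((V² + V*V) + (0 - 2)) = -9 + ((V² + V²) - 2) = -9 + (2*V² - 2) = -9 + (-2 + 2*V²) = -11 + 2*V²)
(-49 + Q)*p(-10) = (-49 + 36)*(-11 + 2*(-10)²) = -13*(-11 + 2*100) = -13*(-11 + 200) = -13*189 = -2457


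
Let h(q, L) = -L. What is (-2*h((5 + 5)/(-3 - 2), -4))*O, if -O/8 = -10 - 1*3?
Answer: -832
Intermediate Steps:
O = 104 (O = -8*(-10 - 1*3) = -8*(-10 - 3) = -8*(-13) = 104)
(-2*h((5 + 5)/(-3 - 2), -4))*O = -(-2)*(-4)*104 = -2*4*104 = -8*104 = -832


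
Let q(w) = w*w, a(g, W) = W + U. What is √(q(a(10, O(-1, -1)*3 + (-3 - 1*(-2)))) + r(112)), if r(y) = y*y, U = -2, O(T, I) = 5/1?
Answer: 4*√793 ≈ 112.64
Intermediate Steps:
O(T, I) = 5 (O(T, I) = 5*1 = 5)
a(g, W) = -2 + W (a(g, W) = W - 2 = -2 + W)
q(w) = w²
r(y) = y²
√(q(a(10, O(-1, -1)*3 + (-3 - 1*(-2)))) + r(112)) = √((-2 + (5*3 + (-3 - 1*(-2))))² + 112²) = √((-2 + (15 + (-3 + 2)))² + 12544) = √((-2 + (15 - 1))² + 12544) = √((-2 + 14)² + 12544) = √(12² + 12544) = √(144 + 12544) = √12688 = 4*√793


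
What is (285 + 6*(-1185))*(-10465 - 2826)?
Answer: 90711075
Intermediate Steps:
(285 + 6*(-1185))*(-10465 - 2826) = (285 - 7110)*(-13291) = -6825*(-13291) = 90711075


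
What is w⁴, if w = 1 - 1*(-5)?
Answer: 1296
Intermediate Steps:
w = 6 (w = 1 + 5 = 6)
w⁴ = 6⁴ = 1296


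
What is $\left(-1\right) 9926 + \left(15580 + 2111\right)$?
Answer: $7765$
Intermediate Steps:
$\left(-1\right) 9926 + \left(15580 + 2111\right) = -9926 + 17691 = 7765$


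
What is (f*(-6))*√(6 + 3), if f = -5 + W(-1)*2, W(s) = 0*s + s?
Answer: 126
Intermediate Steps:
W(s) = s (W(s) = 0 + s = s)
f = -7 (f = -5 - 1*2 = -5 - 2 = -7)
(f*(-6))*√(6 + 3) = (-7*(-6))*√(6 + 3) = 42*√9 = 42*3 = 126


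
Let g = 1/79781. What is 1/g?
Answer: 79781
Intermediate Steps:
g = 1/79781 ≈ 1.2534e-5
1/g = 1/(1/79781) = 79781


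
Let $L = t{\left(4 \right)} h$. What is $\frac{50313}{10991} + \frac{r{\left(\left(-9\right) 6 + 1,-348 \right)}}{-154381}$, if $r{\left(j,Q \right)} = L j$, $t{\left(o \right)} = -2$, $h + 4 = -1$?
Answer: $\frac{7773196483}{1696801571} \approx 4.5811$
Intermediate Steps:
$h = -5$ ($h = -4 - 1 = -5$)
$L = 10$ ($L = \left(-2\right) \left(-5\right) = 10$)
$r{\left(j,Q \right)} = 10 j$
$\frac{50313}{10991} + \frac{r{\left(\left(-9\right) 6 + 1,-348 \right)}}{-154381} = \frac{50313}{10991} + \frac{10 \left(\left(-9\right) 6 + 1\right)}{-154381} = 50313 \cdot \frac{1}{10991} + 10 \left(-54 + 1\right) \left(- \frac{1}{154381}\right) = \frac{50313}{10991} + 10 \left(-53\right) \left(- \frac{1}{154381}\right) = \frac{50313}{10991} - - \frac{530}{154381} = \frac{50313}{10991} + \frac{530}{154381} = \frac{7773196483}{1696801571}$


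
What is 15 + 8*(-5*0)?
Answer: 15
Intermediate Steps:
15 + 8*(-5*0) = 15 + 8*0 = 15 + 0 = 15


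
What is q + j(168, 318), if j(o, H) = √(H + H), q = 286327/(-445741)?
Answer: -286327/445741 + 2*√159 ≈ 24.577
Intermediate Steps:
q = -286327/445741 (q = 286327*(-1/445741) = -286327/445741 ≈ -0.64236)
j(o, H) = √2*√H (j(o, H) = √(2*H) = √2*√H)
q + j(168, 318) = -286327/445741 + √2*√318 = -286327/445741 + 2*√159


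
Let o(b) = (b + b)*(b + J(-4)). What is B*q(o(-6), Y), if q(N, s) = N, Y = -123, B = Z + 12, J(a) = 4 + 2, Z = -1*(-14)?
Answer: 0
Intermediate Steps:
Z = 14
J(a) = 6
B = 26 (B = 14 + 12 = 26)
o(b) = 2*b*(6 + b) (o(b) = (b + b)*(b + 6) = (2*b)*(6 + b) = 2*b*(6 + b))
B*q(o(-6), Y) = 26*(2*(-6)*(6 - 6)) = 26*(2*(-6)*0) = 26*0 = 0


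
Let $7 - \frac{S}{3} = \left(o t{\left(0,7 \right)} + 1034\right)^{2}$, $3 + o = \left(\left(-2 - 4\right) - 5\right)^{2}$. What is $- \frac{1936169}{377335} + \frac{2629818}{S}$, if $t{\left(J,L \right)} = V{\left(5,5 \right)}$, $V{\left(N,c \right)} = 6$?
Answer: $- \frac{2068729772381}{381681521865} \approx -5.42$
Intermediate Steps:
$t{\left(J,L \right)} = 6$
$o = 118$ ($o = -3 + \left(\left(-2 - 4\right) - 5\right)^{2} = -3 + \left(-6 - 5\right)^{2} = -3 + \left(-11\right)^{2} = -3 + 121 = 118$)
$S = -9103671$ ($S = 21 - 3 \left(118 \cdot 6 + 1034\right)^{2} = 21 - 3 \left(708 + 1034\right)^{2} = 21 - 3 \cdot 1742^{2} = 21 - 9103692 = -9103671$)
$- \frac{1936169}{377335} + \frac{2629818}{S} = - \frac{1936169}{377335} + \frac{2629818}{-9103671} = \left(-1936169\right) \frac{1}{377335} + 2629818 \left(- \frac{1}{9103671}\right) = - \frac{1936169}{377335} - \frac{292202}{1011519} = - \frac{2068729772381}{381681521865}$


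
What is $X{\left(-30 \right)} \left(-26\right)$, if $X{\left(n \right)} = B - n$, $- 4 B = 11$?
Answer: $- \frac{1417}{2} \approx -708.5$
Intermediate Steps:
$B = - \frac{11}{4}$ ($B = \left(- \frac{1}{4}\right) 11 = - \frac{11}{4} \approx -2.75$)
$X{\left(n \right)} = - \frac{11}{4} - n$
$X{\left(-30 \right)} \left(-26\right) = \left(- \frac{11}{4} - -30\right) \left(-26\right) = \left(- \frac{11}{4} + 30\right) \left(-26\right) = \frac{109}{4} \left(-26\right) = - \frac{1417}{2}$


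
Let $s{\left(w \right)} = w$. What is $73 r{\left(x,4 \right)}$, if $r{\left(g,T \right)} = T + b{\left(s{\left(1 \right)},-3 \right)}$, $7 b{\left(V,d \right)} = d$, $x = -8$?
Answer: $\frac{1825}{7} \approx 260.71$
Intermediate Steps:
$b{\left(V,d \right)} = \frac{d}{7}$
$r{\left(g,T \right)} = - \frac{3}{7} + T$ ($r{\left(g,T \right)} = T + \frac{1}{7} \left(-3\right) = T - \frac{3}{7} = - \frac{3}{7} + T$)
$73 r{\left(x,4 \right)} = 73 \left(- \frac{3}{7} + 4\right) = 73 \cdot \frac{25}{7} = \frac{1825}{7}$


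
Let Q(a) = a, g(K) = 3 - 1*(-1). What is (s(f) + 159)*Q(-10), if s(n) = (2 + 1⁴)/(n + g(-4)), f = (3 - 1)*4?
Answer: -3185/2 ≈ -1592.5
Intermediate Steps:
g(K) = 4 (g(K) = 3 + 1 = 4)
f = 8 (f = 2*4 = 8)
s(n) = 3/(4 + n) (s(n) = (2 + 1⁴)/(n + 4) = (2 + 1)/(4 + n) = 3/(4 + n))
(s(f) + 159)*Q(-10) = (3/(4 + 8) + 159)*(-10) = (3/12 + 159)*(-10) = (3*(1/12) + 159)*(-10) = (¼ + 159)*(-10) = (637/4)*(-10) = -3185/2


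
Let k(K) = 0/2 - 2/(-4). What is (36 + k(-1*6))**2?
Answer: 5329/4 ≈ 1332.3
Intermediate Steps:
k(K) = 1/2 (k(K) = 0*(1/2) - 2*(-1/4) = 0 + 1/2 = 1/2)
(36 + k(-1*6))**2 = (36 + 1/2)**2 = (73/2)**2 = 5329/4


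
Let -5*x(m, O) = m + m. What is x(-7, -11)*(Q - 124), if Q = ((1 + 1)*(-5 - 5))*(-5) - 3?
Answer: -378/5 ≈ -75.600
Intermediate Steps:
x(m, O) = -2*m/5 (x(m, O) = -(m + m)/5 = -2*m/5)
Q = 97 (Q = (2*(-10))*(-5) - 3 = -20*(-5) - 3 = 100 - 3 = 97)
x(-7, -11)*(Q - 124) = (-⅖*(-7))*(97 - 124) = (14/5)*(-27) = -378/5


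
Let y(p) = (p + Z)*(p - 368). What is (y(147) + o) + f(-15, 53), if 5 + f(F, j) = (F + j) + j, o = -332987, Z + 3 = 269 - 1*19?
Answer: -419975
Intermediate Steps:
Z = 247 (Z = -3 + (269 - 1*19) = -3 + (269 - 19) = -3 + 250 = 247)
f(F, j) = -5 + F + 2*j (f(F, j) = -5 + ((F + j) + j) = -5 + (F + 2*j) = -5 + F + 2*j)
y(p) = (-368 + p)*(247 + p) (y(p) = (p + 247)*(p - 368) = (247 + p)*(-368 + p) = (-368 + p)*(247 + p))
(y(147) + o) + f(-15, 53) = ((-90896 + 147² - 121*147) - 332987) + (-5 - 15 + 2*53) = ((-90896 + 21609 - 17787) - 332987) + (-5 - 15 + 106) = (-87074 - 332987) + 86 = -420061 + 86 = -419975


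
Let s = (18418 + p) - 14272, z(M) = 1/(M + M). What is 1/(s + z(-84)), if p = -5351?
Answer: -168/202441 ≈ -0.00082987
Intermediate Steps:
z(M) = 1/(2*M)
s = -1205 (s = (18418 - 5351) - 14272 = 13067 - 14272 = -1205)
1/(s + z(-84)) = 1/(-1205 + (1/2)/(-84)) = 1/(-1205 + (1/2)*(-1/84)) = 1/(-1205 - 1/168) = 1/(-202441/168) = -168/202441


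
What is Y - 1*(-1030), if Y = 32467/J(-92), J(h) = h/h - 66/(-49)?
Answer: 1709333/115 ≈ 14864.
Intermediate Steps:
J(h) = 115/49 (J(h) = 1 - 66*(-1/49) = 1 + 66/49 = 115/49)
Y = 1590883/115 (Y = 32467/(115/49) = 32467*(49/115) = 1590883/115 ≈ 13834.)
Y - 1*(-1030) = 1590883/115 - 1*(-1030) = 1590883/115 + 1030 = 1709333/115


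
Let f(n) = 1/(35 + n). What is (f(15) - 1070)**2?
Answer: 2862143001/2500 ≈ 1.1449e+6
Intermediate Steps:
(f(15) - 1070)**2 = (1/(35 + 15) - 1070)**2 = (1/50 - 1070)**2 = (-53499/50)**2 = 2862143001/2500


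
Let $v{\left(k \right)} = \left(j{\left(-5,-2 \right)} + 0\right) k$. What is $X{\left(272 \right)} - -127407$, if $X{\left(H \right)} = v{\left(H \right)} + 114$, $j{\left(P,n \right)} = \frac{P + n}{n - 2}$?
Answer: $127997$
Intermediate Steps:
$j{\left(P,n \right)} = \frac{P + n}{-2 + n}$
$v{\left(k \right)} = \frac{7 k}{4}$ ($v{\left(k \right)} = \left(\frac{-5 - 2}{-2 - 2} + 0\right) k = \left(\frac{1}{-4} \left(-7\right) + 0\right) k = \left(\left(- \frac{1}{4}\right) \left(-7\right) + 0\right) k = \left(\frac{7}{4} + 0\right) k = \frac{7 k}{4}$)
$X{\left(H \right)} = 114 + \frac{7 H}{4}$ ($X{\left(H \right)} = \frac{7 H}{4} + 114 = 114 + \frac{7 H}{4}$)
$X{\left(272 \right)} - -127407 = \left(114 + \frac{7}{4} \cdot 272\right) - -127407 = \left(114 + 476\right) + 127407 = 590 + 127407 = 127997$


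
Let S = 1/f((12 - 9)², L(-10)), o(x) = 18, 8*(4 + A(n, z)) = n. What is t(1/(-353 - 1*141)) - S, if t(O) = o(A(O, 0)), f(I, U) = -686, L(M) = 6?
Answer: 12349/686 ≈ 18.001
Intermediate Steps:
A(n, z) = -4 + n/8
t(O) = 18
S = -1/686 (S = 1/(-686) = -1/686 ≈ -0.0014577)
t(1/(-353 - 1*141)) - S = 18 - 1*(-1/686) = 18 + 1/686 = 12349/686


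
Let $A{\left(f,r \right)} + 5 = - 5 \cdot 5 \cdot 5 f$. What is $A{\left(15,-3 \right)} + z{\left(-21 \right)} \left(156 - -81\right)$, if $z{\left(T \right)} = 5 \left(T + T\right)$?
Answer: $-51650$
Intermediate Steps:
$A{\left(f,r \right)} = -5 - 125 f$ ($A{\left(f,r \right)} = -5 + - 5 \cdot 5 \cdot 5 f = -5 + \left(-5\right) 25 f = -5 - 125 f$)
$z{\left(T \right)} = 10 T$ ($z{\left(T \right)} = 5 \cdot 2 T = 10 T$)
$A{\left(15,-3 \right)} + z{\left(-21 \right)} \left(156 - -81\right) = \left(-5 - 1875\right) + 10 \left(-21\right) \left(156 - -81\right) = \left(-5 - 1875\right) - 210 \left(156 + 81\right) = -1880 - 49770 = -51650$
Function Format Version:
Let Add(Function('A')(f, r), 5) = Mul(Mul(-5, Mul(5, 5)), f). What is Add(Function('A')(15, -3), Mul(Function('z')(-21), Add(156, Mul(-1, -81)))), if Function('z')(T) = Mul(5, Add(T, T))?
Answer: -51650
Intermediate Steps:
Function('A')(f, r) = Add(-5, Mul(-125, f)) (Function('A')(f, r) = Add(-5, Mul(Mul(-5, Mul(5, 5)), f)) = Add(-5, Mul(Mul(-5, 25), f)) = Add(-5, Mul(-125, f)))
Function('z')(T) = Mul(10, T) (Function('z')(T) = Mul(5, Mul(2, T)) = Mul(10, T))
Add(Function('A')(15, -3), Mul(Function('z')(-21), Add(156, Mul(-1, -81)))) = Add(Add(-5, Mul(-125, 15)), Mul(Mul(10, -21), Add(156, Mul(-1, -81)))) = Add(Add(-5, -1875), Mul(-210, Add(156, 81))) = Add(-1880, Mul(-210, 237)) = Add(-1880, -49770) = -51650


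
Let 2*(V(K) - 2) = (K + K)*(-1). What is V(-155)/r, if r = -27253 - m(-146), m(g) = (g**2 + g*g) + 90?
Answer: -157/69975 ≈ -0.0022437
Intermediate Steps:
V(K) = 2 - K (V(K) = 2 + ((K + K)*(-1))/2 = 2 + ((2*K)*(-1))/2 = 2 + (-2*K)/2 = 2 - K)
m(g) = 90 + 2*g**2 (m(g) = (g**2 + g**2) + 90 = 2*g**2 + 90 = 90 + 2*g**2)
r = -69975 (r = -27253 - (90 + 2*(-146)**2) = -27253 - (90 + 2*21316) = -27253 - (90 + 42632) = -27253 - 1*42722 = -27253 - 42722 = -69975)
V(-155)/r = (2 - 1*(-155))/(-69975) = (2 + 155)*(-1/69975) = 157*(-1/69975) = -157/69975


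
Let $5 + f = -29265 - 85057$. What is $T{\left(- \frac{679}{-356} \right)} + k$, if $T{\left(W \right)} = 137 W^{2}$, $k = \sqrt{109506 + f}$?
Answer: $\frac{63162617}{126736} + i \sqrt{4821} \approx 498.38 + 69.433 i$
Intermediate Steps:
$f = -114327$ ($f = -5 - 114322 = -114327$)
$k = i \sqrt{4821}$ ($k = \sqrt{109506 - 114327} = \sqrt{-4821} = i \sqrt{4821} \approx 69.433 i$)
$T{\left(- \frac{679}{-356} \right)} + k = 137 \left(- \frac{679}{-356}\right)^{2} + i \sqrt{4821} = 137 \left(\left(-679\right) \left(- \frac{1}{356}\right)\right)^{2} + i \sqrt{4821} = 137 \left(\frac{679}{356}\right)^{2} + i \sqrt{4821} = 137 \cdot \frac{461041}{126736} + i \sqrt{4821} = \frac{63162617}{126736} + i \sqrt{4821}$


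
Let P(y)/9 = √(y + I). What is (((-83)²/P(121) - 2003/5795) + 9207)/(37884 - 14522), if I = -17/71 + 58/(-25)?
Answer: 26676281/67691395 + 34445*√3731618/22101479928 ≈ 0.39710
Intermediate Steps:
I = -4543/1775 (I = -17*1/71 + 58*(-1/25) = -17/71 - 58/25 = -4543/1775 ≈ -2.5594)
P(y) = 9*√(-4543/1775 + y) (P(y) = 9*√(y - 4543/1775) = 9*√(-4543/1775 + y))
(((-83)²/P(121) - 2003/5795) + 9207)/(37884 - 14522) = (((-83)²/((9*√(-322553 + 126025*121)/355)) - 2003/5795) + 9207)/(37884 - 14522) = ((6889/((9*√(-322553 + 15249025)/355)) - 2003*1/5795) + 9207)/23362 = ((6889/((9*√14926472/355)) - 2003/5795) + 9207)*(1/23362) = ((6889/((9*(2*√3731618)/355)) - 2003/5795) + 9207)*(1/23362) = ((6889/((18*√3731618/355)) - 2003/5795) + 9207)*(1/23362) = ((6889*(5*√3731618/946044) - 2003/5795) + 9207)*(1/23362) = ((34445*√3731618/946044 - 2003/5795) + 9207)*(1/23362) = ((-2003/5795 + 34445*√3731618/946044) + 9207)*(1/23362) = (53352562/5795 + 34445*√3731618/946044)*(1/23362) = 26676281/67691395 + 34445*√3731618/22101479928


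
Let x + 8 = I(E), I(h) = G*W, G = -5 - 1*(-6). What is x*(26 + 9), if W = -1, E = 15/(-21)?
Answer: -315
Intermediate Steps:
E = -5/7 (E = 15*(-1/21) = -5/7 ≈ -0.71429)
G = 1 (G = -5 + 6 = 1)
I(h) = -1 (I(h) = 1*(-1) = -1)
x = -9 (x = -8 - 1 = -9)
x*(26 + 9) = -9*(26 + 9) = -9*35 = -315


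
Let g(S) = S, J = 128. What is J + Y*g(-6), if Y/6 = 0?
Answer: 128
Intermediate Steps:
Y = 0 (Y = 6*0 = 0)
J + Y*g(-6) = 128 + 0*(-6) = 128 + 0 = 128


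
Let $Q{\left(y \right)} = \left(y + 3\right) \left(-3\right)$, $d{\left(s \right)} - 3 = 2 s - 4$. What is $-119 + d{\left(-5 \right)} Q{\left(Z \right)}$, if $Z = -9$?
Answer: $-317$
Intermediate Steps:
$d{\left(s \right)} = -1 + 2 s$ ($d{\left(s \right)} = 3 + \left(2 s - 4\right) = 3 + \left(-4 + 2 s\right) = -1 + 2 s$)
$Q{\left(y \right)} = -9 - 3 y$ ($Q{\left(y \right)} = \left(3 + y\right) \left(-3\right) = -9 - 3 y$)
$-119 + d{\left(-5 \right)} Q{\left(Z \right)} = -119 + \left(-1 + 2 \left(-5\right)\right) \left(-9 - -27\right) = -119 + \left(-1 - 10\right) \left(-9 + 27\right) = -119 - 198 = -317$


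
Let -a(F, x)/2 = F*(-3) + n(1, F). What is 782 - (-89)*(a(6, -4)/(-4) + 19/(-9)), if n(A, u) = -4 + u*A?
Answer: -1061/9 ≈ -117.89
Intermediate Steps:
n(A, u) = -4 + A*u
a(F, x) = 8 + 4*F (a(F, x) = -2*(F*(-3) + (-4 + 1*F)) = -2*(-3*F + (-4 + F)) = -2*(-4 - 2*F) = 8 + 4*F)
782 - (-89)*(a(6, -4)/(-4) + 19/(-9)) = 782 - (-89)*((8 + 4*6)/(-4) + 19/(-9)) = 782 - (-89)*((8 + 24)*(-¼) + 19*(-⅑)) = 782 - (-89)*(32*(-¼) - 19/9) = 782 - (-89)*(-8 - 19/9) = 782 - (-89)*(-91)/9 = 782 - 1*8099/9 = 782 - 8099/9 = -1061/9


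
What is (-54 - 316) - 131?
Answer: -501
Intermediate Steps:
(-54 - 316) - 131 = -370 - 131 = -501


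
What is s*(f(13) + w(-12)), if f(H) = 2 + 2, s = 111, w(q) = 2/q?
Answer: 851/2 ≈ 425.50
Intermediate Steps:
f(H) = 4
s*(f(13) + w(-12)) = 111*(4 + 2/(-12)) = 111*(4 + 2*(-1/12)) = 111*(4 - ⅙) = 111*(23/6) = 851/2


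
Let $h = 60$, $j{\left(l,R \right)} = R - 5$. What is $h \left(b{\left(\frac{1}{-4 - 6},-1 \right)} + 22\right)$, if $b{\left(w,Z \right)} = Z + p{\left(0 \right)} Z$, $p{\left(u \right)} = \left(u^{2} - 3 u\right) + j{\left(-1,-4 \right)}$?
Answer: $1800$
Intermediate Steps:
$j{\left(l,R \right)} = -5 + R$
$p{\left(u \right)} = -9 + u^{2} - 3 u$ ($p{\left(u \right)} = \left(u^{2} - 3 u\right) - 9 = -9 + u^{2} - 3 u$)
$b{\left(w,Z \right)} = - 8 Z$ ($b{\left(w,Z \right)} = Z + \left(-9 + 0^{2} - 0\right) Z = Z + \left(-9 + 0 + 0\right) Z = Z - 9 Z = - 8 Z$)
$h \left(b{\left(\frac{1}{-4 - 6},-1 \right)} + 22\right) = 60 \left(\left(-8\right) \left(-1\right) + 22\right) = 60 \left(8 + 22\right) = 60 \cdot 30 = 1800$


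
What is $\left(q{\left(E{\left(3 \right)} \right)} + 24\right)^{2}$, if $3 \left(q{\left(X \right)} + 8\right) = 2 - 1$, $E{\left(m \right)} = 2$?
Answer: $\frac{2401}{9} \approx 266.78$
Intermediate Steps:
$q{\left(X \right)} = - \frac{23}{3}$ ($q{\left(X \right)} = -8 + \frac{2 - 1}{3} = -8 + \frac{1}{3} \cdot 1 = -8 + \frac{1}{3} = - \frac{23}{3}$)
$\left(q{\left(E{\left(3 \right)} \right)} + 24\right)^{2} = \left(- \frac{23}{3} + 24\right)^{2} = \left(\frac{49}{3}\right)^{2} = \frac{2401}{9}$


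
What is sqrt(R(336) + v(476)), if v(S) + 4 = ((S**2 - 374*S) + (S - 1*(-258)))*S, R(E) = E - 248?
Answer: 14*sqrt(119695) ≈ 4843.6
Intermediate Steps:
R(E) = -248 + E
v(S) = -4 + S*(258 + S**2 - 373*S) (v(S) = -4 + ((S**2 - 374*S) + (S - 1*(-258)))*S = -4 + ((S**2 - 374*S) + (S + 258))*S = -4 + ((S**2 - 374*S) + (258 + S))*S = -4 + (258 + S**2 - 373*S)*S = -4 + S*(258 + S**2 - 373*S))
sqrt(R(336) + v(476)) = sqrt((-248 + 336) + (-4 + 476**3 - 373*476**2 + 258*476)) = sqrt(88 + (-4 + 107850176 - 373*226576 + 122808)) = sqrt(88 + (-4 + 107850176 - 84512848 + 122808)) = sqrt(88 + 23460132) = sqrt(23460220) = 14*sqrt(119695)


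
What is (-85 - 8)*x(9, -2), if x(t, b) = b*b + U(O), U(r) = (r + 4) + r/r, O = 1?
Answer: -930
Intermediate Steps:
U(r) = 5 + r (U(r) = (4 + r) + 1 = 5 + r)
x(t, b) = 6 + b² (x(t, b) = b*b + (5 + 1) = b² + 6 = 6 + b²)
(-85 - 8)*x(9, -2) = (-85 - 8)*(6 + (-2)²) = -93*(6 + 4) = -93*10 = -930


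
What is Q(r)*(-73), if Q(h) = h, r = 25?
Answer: -1825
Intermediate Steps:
Q(r)*(-73) = 25*(-73) = -1825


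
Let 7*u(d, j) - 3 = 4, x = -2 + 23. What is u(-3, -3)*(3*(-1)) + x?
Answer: 18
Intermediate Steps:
x = 21
u(d, j) = 1 (u(d, j) = 3/7 + (⅐)*4 = 3/7 + 4/7 = 1)
u(-3, -3)*(3*(-1)) + x = 1*(3*(-1)) + 21 = 1*(-3) + 21 = -3 + 21 = 18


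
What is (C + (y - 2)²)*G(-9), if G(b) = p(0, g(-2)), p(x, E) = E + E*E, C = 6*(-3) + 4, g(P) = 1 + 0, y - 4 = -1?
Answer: -26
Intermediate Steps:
y = 3 (y = 4 - 1 = 3)
g(P) = 1
C = -14 (C = -18 + 4 = -14)
p(x, E) = E + E²
G(b) = 2 (G(b) = 1*(1 + 1) = 1*2 = 2)
(C + (y - 2)²)*G(-9) = (-14 + (3 - 2)²)*2 = (-14 + 1²)*2 = (-14 + 1)*2 = -13*2 = -26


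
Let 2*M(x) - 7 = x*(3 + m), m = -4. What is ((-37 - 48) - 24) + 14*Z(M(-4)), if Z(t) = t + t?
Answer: 45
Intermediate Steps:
M(x) = 7/2 - x/2 (M(x) = 7/2 + (x*(3 - 4))/2 = 7/2 + (x*(-1))/2 = 7/2 + (-x)/2 = 7/2 - x/2)
Z(t) = 2*t
((-37 - 48) - 24) + 14*Z(M(-4)) = ((-37 - 48) - 24) + 14*(2*(7/2 - ½*(-4))) = (-85 - 24) + 14*(2*(7/2 + 2)) = -109 + 14*(2*(11/2)) = -109 + 14*11 = -109 + 154 = 45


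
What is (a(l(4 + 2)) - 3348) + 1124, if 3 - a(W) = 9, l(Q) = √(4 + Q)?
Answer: -2230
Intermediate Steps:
a(W) = -6 (a(W) = 3 - 1*9 = 3 - 9 = -6)
(a(l(4 + 2)) - 3348) + 1124 = (-6 - 3348) + 1124 = -3354 + 1124 = -2230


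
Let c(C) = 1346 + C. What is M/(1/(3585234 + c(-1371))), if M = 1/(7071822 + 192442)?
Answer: 3585209/7264264 ≈ 0.49354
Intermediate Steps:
M = 1/7264264 ≈ 1.3766e-7
M/(1/(3585234 + c(-1371))) = 1/(7264264*(1/(3585234 + (1346 - 1371)))) = 1/(7264264*(1/(3585234 - 25))) = 1/(7264264*(1/3585209)) = (1/7264264)*3585209 = 3585209/7264264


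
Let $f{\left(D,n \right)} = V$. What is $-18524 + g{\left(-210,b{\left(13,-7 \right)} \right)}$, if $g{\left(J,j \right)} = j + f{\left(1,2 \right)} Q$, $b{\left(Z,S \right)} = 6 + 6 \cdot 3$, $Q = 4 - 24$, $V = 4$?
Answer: $-18580$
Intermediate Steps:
$f{\left(D,n \right)} = 4$
$Q = -20$ ($Q = 4 - 24 = -20$)
$b{\left(Z,S \right)} = 24$ ($b{\left(Z,S \right)} = 6 + 18 = 24$)
$g{\left(J,j \right)} = -80 + j$ ($g{\left(J,j \right)} = j + 4 \left(-20\right) = j - 80 = -80 + j$)
$-18524 + g{\left(-210,b{\left(13,-7 \right)} \right)} = -18524 + \left(-80 + 24\right) = -18524 - 56 = -18580$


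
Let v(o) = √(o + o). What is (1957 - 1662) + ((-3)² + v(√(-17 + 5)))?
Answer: 304 + 2*3^(¼)*√I ≈ 305.86 + 1.8612*I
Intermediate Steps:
v(o) = √2*√o (v(o) = √(2*o) = √2*√o)
(1957 - 1662) + ((-3)² + v(√(-17 + 5))) = (1957 - 1662) + ((-3)² + √2*√(√(-17 + 5))) = 295 + (9 + √2*√(√(-12))) = 295 + (9 + √2*√(2*I*√3)) = 295 + (9 + √2*(√2*3^(¼)*√I)) = 295 + (9 + 2*3^(¼)*√I) = 304 + 2*3^(¼)*√I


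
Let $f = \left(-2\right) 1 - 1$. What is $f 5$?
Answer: $-15$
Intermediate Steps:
$f = -3$ ($f = -2 - 1 = -3$)
$f 5 = \left(-3\right) 5 = -15$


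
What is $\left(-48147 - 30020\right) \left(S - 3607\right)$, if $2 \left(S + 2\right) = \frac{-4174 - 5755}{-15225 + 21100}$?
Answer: $\frac{3315506380393}{11750} \approx 2.8217 \cdot 10^{8}$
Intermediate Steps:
$S = - \frac{33429}{11750}$ ($S = -2 + \frac{\left(-4174 - 5755\right) \frac{1}{-15225 + 21100}}{2} = -2 + \frac{\left(-9929\right) \frac{1}{5875}}{2} = -2 + \frac{1}{2} \left(- \frac{9929}{5875}\right) = -2 - \frac{9929}{11750} = - \frac{33429}{11750} \approx -2.845$)
$\left(-48147 - 30020\right) \left(S - 3607\right) = \left(-48147 - 30020\right) \left(- \frac{33429}{11750} - 3607\right) = \left(-78167\right) \left(- \frac{42415679}{11750}\right) = \frac{3315506380393}{11750}$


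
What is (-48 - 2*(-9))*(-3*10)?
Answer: 900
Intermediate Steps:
(-48 - 2*(-9))*(-3*10) = (-48 + 18)*(-30) = -30*(-30) = 900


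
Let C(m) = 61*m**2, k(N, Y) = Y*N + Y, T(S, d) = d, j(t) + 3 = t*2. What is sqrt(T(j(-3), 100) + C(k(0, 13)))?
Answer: sqrt(10409) ≈ 102.02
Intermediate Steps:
j(t) = -3 + 2*t (j(t) = -3 + t*2 = -3 + 2*t)
k(N, Y) = Y + N*Y (k(N, Y) = N*Y + Y = Y + N*Y)
sqrt(T(j(-3), 100) + C(k(0, 13))) = sqrt(100 + 61*(13*(1 + 0))**2) = sqrt(100 + 61*(13*1)**2) = sqrt(100 + 61*13**2) = sqrt(100 + 61*169) = sqrt(100 + 10309) = sqrt(10409)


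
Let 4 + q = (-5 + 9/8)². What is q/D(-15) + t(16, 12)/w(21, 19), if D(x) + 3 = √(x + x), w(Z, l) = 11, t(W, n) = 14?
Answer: (-5067*I + 896*√30)/(704*(√30 + 3*I)) ≈ 0.42537 - 1.5471*I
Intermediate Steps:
D(x) = -3 + √2*√x (D(x) = -3 + √(x + x) = -3 + √(2*x) = -3 + √2*√x)
q = 705/64 (q = -4 + (-5 + 9/8)² = -4 + (-31/8)² = -4 + 961/64 = 705/64 ≈ 11.016)
q/D(-15) + t(16, 12)/w(21, 19) = 705/(64*(-3 + √2*√(-15))) + 14/11 = 705/(64*(-3 + √2*(I*√15))) + 14*(1/11) = 705/(64*(-3 + I*√30)) + 14/11 = 14/11 + 705/(64*(-3 + I*√30))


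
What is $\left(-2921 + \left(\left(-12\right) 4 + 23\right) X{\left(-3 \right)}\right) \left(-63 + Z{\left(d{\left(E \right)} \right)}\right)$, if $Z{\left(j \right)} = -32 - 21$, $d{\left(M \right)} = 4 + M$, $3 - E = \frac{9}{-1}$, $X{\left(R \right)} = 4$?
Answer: $350436$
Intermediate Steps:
$E = 12$ ($E = 3 - \frac{9}{-1} = 3 - 9 \left(-1\right) = 3 - -9 = 3 + 9 = 12$)
$Z{\left(j \right)} = -53$
$\left(-2921 + \left(\left(-12\right) 4 + 23\right) X{\left(-3 \right)}\right) \left(-63 + Z{\left(d{\left(E \right)} \right)}\right) = \left(-2921 + \left(\left(-12\right) 4 + 23\right) 4\right) \left(-63 - 53\right) = \left(-2921 + \left(-48 + 23\right) 4\right) \left(-116\right) = \left(-2921 - 100\right) \left(-116\right) = \left(-3021\right) \left(-116\right) = 350436$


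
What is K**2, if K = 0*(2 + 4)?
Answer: 0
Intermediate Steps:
K = 0 (K = 0*6 = 0)
K**2 = 0**2 = 0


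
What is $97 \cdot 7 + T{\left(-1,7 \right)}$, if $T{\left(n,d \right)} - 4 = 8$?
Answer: $691$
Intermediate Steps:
$T{\left(n,d \right)} = 12$ ($T{\left(n,d \right)} = 4 + 8 = 12$)
$97 \cdot 7 + T{\left(-1,7 \right)} = 97 \cdot 7 + 12 = 679 + 12 = 691$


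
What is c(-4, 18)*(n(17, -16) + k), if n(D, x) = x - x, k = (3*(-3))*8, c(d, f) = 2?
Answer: -144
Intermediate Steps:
k = -72 (k = -9*8 = -72)
n(D, x) = 0
c(-4, 18)*(n(17, -16) + k) = 2*(0 - 72) = 2*(-72) = -144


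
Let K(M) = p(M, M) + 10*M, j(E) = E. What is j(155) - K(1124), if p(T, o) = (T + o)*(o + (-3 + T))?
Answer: -5057845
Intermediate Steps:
p(T, o) = (T + o)*(-3 + T + o)
K(M) = 4*M + 4*M² (K(M) = (M² + M² - 3*M - 3*M + 2*M*M) + 10*M = (M² + M² - 3*M - 3*M + 2*M²) + 10*M = (-6*M + 4*M²) + 10*M = 4*M + 4*M²)
j(155) - K(1124) = 155 - 4*1124*(1 + 1124) = 155 - 4*1124*1125 = 155 - 1*5058000 = 155 - 5058000 = -5057845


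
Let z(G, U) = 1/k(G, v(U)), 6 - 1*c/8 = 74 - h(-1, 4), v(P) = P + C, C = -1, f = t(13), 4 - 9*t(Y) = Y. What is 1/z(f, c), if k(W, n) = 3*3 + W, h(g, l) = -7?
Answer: 8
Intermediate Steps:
t(Y) = 4/9 - Y/9
f = -1 (f = 4/9 - 1/9*13 = 4/9 - 13/9 = -1)
v(P) = -1 + P (v(P) = P - 1 = -1 + P)
c = -600 (c = 48 - 8*(74 - 1*(-7)) = 48 - 8*(74 + 7) = 48 - 8*81 = 48 - 648 = -600)
k(W, n) = 9 + W
z(G, U) = 1/(9 + G)
1/z(f, c) = 1/(1/(9 - 1)) = 1/(1/8) = 8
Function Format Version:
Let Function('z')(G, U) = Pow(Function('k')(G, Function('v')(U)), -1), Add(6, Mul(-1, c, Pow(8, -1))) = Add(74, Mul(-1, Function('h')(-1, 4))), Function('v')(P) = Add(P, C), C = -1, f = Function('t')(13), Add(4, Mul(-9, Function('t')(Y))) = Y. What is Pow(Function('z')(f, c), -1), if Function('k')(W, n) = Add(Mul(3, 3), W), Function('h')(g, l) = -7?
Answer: 8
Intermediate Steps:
Function('t')(Y) = Add(Rational(4, 9), Mul(Rational(-1, 9), Y))
f = -1 (f = Add(Rational(4, 9), Mul(Rational(-1, 9), 13)) = Add(Rational(4, 9), Rational(-13, 9)) = -1)
Function('v')(P) = Add(-1, P) (Function('v')(P) = Add(P, -1) = Add(-1, P))
c = -600 (c = Add(48, Mul(-8, Add(74, Mul(-1, -7)))) = Add(48, Mul(-8, Add(74, 7))) = Add(48, Mul(-8, 81)) = Add(48, -648) = -600)
Function('k')(W, n) = Add(9, W)
Function('z')(G, U) = Pow(Add(9, G), -1)
Pow(Function('z')(f, c), -1) = Pow(Pow(Add(9, -1), -1), -1) = Pow(Pow(8, -1), -1) = Pow(Rational(1, 8), -1) = 8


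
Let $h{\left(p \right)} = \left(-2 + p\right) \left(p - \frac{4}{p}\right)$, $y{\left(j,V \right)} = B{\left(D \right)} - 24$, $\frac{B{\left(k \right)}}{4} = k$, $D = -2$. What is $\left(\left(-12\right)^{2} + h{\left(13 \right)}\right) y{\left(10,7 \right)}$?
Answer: $- \frac{117984}{13} \approx -9075.7$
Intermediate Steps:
$B{\left(k \right)} = 4 k$
$y{\left(j,V \right)} = -32$ ($y{\left(j,V \right)} = 4 \left(-2\right) - 24 = -8 - 24 = -32$)
$\left(\left(-12\right)^{2} + h{\left(13 \right)}\right) y{\left(10,7 \right)} = \left(\left(-12\right)^{2} + \left(-4 + 13^{2} - 26 + \frac{8}{13}\right)\right) \left(-32\right) = \left(144 + \left(-4 + 169 - 26 + 8 \cdot \frac{1}{13}\right)\right) \left(-32\right) = \left(144 + \left(-4 + 169 - 26 + \frac{8}{13}\right)\right) \left(-32\right) = \left(144 + \frac{1815}{13}\right) \left(-32\right) = \frac{3687}{13} \left(-32\right) = - \frac{117984}{13}$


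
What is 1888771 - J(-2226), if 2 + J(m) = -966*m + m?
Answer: -259317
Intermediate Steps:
J(m) = -2 - 965*m (J(m) = -2 + (-966*m + m) = -2 - 965*m)
1888771 - J(-2226) = 1888771 - (-2 - 965*(-2226)) = 1888771 - (-2 + 2148090) = 1888771 - 1*2148088 = 1888771 - 2148088 = -259317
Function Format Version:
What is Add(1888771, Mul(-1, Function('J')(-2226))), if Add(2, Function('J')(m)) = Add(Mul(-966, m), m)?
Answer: -259317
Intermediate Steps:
Function('J')(m) = Add(-2, Mul(-965, m)) (Function('J')(m) = Add(-2, Add(Mul(-966, m), m)) = Add(-2, Mul(-965, m)))
Add(1888771, Mul(-1, Function('J')(-2226))) = Add(1888771, Mul(-1, Add(-2, Mul(-965, -2226)))) = Add(1888771, Mul(-1, Add(-2, 2148090))) = Add(1888771, Mul(-1, 2148088)) = Add(1888771, -2148088) = -259317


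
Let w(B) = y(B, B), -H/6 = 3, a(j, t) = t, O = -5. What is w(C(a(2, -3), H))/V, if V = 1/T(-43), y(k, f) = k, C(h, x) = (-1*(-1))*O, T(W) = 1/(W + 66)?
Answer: -5/23 ≈ -0.21739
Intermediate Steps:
H = -18 (H = -6*3 = -18)
T(W) = 1/(66 + W)
C(h, x) = -5 (C(h, x) = -1*(-1)*(-5) = 1*(-5) = -5)
w(B) = B
V = 23 (V = 1/(1/(66 - 43)) = 1/(1/23) = 23)
w(C(a(2, -3), H))/V = -5/23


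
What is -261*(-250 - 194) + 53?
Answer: 115937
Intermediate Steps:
-261*(-250 - 194) + 53 = -261*(-444) + 53 = 115884 + 53 = 115937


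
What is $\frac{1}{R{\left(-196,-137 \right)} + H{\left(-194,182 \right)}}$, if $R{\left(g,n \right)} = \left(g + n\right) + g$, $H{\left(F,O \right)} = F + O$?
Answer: $- \frac{1}{541} \approx -0.0018484$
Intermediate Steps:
$R{\left(g,n \right)} = n + 2 g$
$\frac{1}{R{\left(-196,-137 \right)} + H{\left(-194,182 \right)}} = \frac{1}{\left(-137 + 2 \left(-196\right)\right) + \left(-194 + 182\right)} = \frac{1}{\left(-137 - 392\right) - 12} = \frac{1}{-529 - 12} = \frac{1}{-541} = - \frac{1}{541}$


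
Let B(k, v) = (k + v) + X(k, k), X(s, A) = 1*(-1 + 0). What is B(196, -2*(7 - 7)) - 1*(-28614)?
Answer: 28809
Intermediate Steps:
X(s, A) = -1 (X(s, A) = 1*(-1) = -1)
B(k, v) = -1 + k + v (B(k, v) = (k + v) - 1 = -1 + k + v)
B(196, -2*(7 - 7)) - 1*(-28614) = (-1 + 196 - 2*(7 - 7)) - 1*(-28614) = (-1 + 196 - 2*0) + 28614 = (-1 + 196 + 0) + 28614 = 195 + 28614 = 28809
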